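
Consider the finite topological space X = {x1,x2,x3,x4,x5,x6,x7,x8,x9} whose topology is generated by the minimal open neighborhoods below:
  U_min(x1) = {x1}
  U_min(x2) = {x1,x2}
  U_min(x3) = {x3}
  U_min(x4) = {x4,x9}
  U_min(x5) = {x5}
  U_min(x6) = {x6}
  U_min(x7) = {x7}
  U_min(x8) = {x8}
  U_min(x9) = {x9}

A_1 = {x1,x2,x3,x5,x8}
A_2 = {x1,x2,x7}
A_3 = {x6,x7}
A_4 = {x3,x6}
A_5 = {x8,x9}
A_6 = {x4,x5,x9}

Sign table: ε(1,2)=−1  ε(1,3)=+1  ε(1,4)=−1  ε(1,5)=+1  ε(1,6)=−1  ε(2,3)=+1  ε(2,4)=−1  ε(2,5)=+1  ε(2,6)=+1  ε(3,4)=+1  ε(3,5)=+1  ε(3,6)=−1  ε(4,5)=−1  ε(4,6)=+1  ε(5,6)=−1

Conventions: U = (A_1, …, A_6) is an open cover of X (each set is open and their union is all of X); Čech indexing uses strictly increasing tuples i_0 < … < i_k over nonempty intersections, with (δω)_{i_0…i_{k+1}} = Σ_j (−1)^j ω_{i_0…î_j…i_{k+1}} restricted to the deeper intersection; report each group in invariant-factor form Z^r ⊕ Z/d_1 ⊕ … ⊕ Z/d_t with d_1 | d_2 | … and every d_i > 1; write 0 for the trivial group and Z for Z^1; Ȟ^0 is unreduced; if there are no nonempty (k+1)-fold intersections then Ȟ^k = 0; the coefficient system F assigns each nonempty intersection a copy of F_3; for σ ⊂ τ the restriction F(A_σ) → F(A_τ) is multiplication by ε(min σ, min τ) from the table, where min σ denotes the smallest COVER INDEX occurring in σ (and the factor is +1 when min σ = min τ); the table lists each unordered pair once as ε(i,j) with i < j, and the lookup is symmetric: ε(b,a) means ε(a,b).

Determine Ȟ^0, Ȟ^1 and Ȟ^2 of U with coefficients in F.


nerve simplices:
  A12={x1,x2} A14={x3} A15={x8} A16={x5} A23={x7} A34={x6} A56={x9}
C dims 6,7; δ0: rk_F3 5
degree 0: 6−5−0 = 1 → Ȟ^0 ≅ Z/3
degree 1: 7−0−5 = 2 → Ȟ^1 ≅ Z/3 ⊕ Z/3
degree 2: 0−0−0 = 0 → Ȟ^2 ≅ 0

Ȟ^0 ≅ Z/3; Ȟ^1 ≅ Z/3 ⊕ Z/3; Ȟ^2 ≅ 0


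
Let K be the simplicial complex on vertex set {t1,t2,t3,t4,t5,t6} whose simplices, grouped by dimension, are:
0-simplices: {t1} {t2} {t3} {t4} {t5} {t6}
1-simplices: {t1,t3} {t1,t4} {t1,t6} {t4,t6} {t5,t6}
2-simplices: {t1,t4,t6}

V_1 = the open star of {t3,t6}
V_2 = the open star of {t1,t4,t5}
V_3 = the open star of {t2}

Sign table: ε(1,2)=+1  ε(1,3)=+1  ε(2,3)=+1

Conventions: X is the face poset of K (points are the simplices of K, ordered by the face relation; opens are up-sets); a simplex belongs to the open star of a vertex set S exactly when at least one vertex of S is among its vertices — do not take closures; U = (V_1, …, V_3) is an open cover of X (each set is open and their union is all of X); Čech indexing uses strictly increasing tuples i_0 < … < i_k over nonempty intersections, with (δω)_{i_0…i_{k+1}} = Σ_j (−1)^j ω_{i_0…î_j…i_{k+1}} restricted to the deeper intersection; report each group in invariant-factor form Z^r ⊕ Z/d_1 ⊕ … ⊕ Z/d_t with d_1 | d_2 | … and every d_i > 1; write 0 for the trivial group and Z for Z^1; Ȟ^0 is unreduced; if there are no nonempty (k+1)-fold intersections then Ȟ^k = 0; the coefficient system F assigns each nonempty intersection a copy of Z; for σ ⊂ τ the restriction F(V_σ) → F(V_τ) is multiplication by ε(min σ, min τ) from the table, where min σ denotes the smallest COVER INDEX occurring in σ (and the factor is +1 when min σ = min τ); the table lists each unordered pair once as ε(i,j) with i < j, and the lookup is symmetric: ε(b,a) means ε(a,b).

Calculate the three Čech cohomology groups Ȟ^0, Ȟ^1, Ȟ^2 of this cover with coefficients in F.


Ȟ^0(U;F) ≅ Z^2, Ȟ^1(U;F) ≅ 0 and Ȟ^2(U;F) ≅ 0

nonempty overlaps:
  V1={{t3},{t6},{t1,t3},{t1,t6},{t4,t6},{t5,t6},{t1,t4,t6}} V2={{t1},{t4},{t5},{t1,t3},{t1,t4},{t1,t6},{t4,t6},{t5,t6},{t1,t4,t6}} V3={{t2}}
  V12={{t1,t3},{t1,t6},{t4,t6},{t5,t6},{t1,t4,t6}}
C dims 3,1; δ0: rk 1, SNF 1^1
degree 0: 3−1−0 = 2 → Ȟ^0 ≅ Z^2
degree 1: 1−0−1 = 0 → Ȟ^1 ≅ 0
degree 2: 0−0−0 = 0 → Ȟ^2 ≅ 0


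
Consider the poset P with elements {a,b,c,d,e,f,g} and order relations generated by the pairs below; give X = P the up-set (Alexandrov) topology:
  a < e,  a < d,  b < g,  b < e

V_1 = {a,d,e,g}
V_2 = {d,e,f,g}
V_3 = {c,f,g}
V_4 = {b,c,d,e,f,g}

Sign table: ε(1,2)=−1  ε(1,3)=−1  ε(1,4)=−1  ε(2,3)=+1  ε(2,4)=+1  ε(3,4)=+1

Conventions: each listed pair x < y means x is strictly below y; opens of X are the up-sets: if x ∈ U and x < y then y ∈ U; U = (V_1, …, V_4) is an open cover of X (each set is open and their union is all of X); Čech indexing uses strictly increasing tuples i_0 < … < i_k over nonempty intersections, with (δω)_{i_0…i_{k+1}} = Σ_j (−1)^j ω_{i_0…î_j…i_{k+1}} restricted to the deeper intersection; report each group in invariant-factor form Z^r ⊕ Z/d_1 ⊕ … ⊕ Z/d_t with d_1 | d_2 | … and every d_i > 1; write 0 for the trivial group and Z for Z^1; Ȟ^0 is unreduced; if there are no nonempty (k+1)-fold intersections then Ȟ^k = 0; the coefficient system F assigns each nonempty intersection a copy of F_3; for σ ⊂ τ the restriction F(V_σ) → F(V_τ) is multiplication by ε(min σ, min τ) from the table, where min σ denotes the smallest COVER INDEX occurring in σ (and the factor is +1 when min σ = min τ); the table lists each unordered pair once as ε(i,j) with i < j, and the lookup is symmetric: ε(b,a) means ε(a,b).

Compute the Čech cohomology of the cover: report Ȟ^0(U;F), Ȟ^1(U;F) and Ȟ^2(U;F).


Ȟ^0 ≅ Z/3; Ȟ^1 ≅ 0; Ȟ^2 ≅ 0

intersection data:
  V12={d,e,g} V13={g} V14={d,e,g} V23={f,g} V24={d,e,f,g} V34={c,f,g}
  V123={g} V124={d,e,g} V134={g} V234={f,g}
  V1234={g}
C dims 4,6,4,1; δ0: rk_F3 3; δ1: rk_F3 3; δ2: rk_F3 1
Ȟ^0 = (4 − 3) − 0 = 1, so Ȟ^0 ≅ Z/3
Ȟ^1 = (6 − 3) − 3 = 0, so Ȟ^1 ≅ 0
Ȟ^2 = (4 − 1) − 3 = 0, so Ȟ^2 ≅ 0


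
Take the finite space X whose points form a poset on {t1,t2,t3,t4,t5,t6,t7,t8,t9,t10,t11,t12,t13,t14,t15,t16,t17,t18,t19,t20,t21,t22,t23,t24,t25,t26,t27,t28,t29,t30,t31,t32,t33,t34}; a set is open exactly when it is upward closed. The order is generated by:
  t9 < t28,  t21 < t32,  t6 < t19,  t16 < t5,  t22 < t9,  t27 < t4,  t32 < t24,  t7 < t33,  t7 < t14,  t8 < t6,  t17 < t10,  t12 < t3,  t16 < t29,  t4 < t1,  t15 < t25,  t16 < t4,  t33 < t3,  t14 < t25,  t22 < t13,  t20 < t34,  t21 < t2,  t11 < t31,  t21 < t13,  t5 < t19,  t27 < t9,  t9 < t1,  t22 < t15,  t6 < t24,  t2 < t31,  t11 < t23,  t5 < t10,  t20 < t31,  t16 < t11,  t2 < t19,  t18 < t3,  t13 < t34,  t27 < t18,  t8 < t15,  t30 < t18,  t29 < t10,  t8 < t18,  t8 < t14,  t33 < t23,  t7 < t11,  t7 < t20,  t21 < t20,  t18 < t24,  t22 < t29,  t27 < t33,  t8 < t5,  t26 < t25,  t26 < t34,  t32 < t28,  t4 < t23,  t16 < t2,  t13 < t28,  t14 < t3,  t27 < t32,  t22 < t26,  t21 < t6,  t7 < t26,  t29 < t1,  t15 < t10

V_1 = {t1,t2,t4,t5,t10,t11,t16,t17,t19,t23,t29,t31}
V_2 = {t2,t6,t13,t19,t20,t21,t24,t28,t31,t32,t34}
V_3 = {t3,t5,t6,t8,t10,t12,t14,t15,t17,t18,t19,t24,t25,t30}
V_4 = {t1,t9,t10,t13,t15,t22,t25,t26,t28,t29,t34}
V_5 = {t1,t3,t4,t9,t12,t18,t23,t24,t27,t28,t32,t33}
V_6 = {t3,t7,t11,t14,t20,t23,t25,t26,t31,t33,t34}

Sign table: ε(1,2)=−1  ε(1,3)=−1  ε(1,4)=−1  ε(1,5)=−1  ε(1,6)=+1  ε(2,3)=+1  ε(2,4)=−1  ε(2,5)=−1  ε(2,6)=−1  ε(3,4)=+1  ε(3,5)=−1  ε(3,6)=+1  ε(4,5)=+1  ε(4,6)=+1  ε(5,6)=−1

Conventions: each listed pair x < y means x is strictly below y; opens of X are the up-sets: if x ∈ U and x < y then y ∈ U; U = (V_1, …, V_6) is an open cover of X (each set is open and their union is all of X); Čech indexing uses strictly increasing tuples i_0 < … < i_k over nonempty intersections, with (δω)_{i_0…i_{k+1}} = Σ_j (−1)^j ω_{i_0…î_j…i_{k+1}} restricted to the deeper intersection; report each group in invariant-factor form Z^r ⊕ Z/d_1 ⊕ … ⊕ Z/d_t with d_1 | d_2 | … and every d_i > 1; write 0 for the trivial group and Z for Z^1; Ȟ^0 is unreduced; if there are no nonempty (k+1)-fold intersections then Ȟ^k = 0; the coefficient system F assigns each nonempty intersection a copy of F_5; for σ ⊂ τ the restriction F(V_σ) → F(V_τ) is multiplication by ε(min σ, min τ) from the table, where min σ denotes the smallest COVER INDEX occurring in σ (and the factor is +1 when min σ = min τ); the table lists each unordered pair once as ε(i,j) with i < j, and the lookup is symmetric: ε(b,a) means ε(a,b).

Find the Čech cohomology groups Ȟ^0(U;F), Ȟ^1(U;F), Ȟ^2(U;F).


nerve simplices:
  V12={t2,t19,t31} V13={t5,t10,t17,t19} V14={t1,t10,t29} V15={t1,t4,t23} V16={t11,t23,t31} V23={t6,t19,t24} V24={t13,t28,t34} V25={t24,t28,t32} V26={t20,t31,t34} V34={t10,t15,t25} V35={t3,t12,t18,t24} V36={t3,t14,t25} V45={t1,t9,t28} V46={t25,t26,t34} V56={t3,t23,t33}
  V123={t19} V126={t31} V134={t10} V145={t1} V156={t23} V235={t24} V245={t28} V246={t34} V346={t25} V356={t3}
C dims 6,15,10; δ0: rk_F5 6; δ1: rk_F5 9
degree 0: 6−6−0 = 0 → Ȟ^0 ≅ 0
degree 1: 15−9−6 = 0 → Ȟ^1 ≅ 0
degree 2: 10−0−9 = 1 → Ȟ^2 ≅ Z/5

Ȟ^0 ≅ 0; Ȟ^1 ≅ 0; Ȟ^2 ≅ Z/5


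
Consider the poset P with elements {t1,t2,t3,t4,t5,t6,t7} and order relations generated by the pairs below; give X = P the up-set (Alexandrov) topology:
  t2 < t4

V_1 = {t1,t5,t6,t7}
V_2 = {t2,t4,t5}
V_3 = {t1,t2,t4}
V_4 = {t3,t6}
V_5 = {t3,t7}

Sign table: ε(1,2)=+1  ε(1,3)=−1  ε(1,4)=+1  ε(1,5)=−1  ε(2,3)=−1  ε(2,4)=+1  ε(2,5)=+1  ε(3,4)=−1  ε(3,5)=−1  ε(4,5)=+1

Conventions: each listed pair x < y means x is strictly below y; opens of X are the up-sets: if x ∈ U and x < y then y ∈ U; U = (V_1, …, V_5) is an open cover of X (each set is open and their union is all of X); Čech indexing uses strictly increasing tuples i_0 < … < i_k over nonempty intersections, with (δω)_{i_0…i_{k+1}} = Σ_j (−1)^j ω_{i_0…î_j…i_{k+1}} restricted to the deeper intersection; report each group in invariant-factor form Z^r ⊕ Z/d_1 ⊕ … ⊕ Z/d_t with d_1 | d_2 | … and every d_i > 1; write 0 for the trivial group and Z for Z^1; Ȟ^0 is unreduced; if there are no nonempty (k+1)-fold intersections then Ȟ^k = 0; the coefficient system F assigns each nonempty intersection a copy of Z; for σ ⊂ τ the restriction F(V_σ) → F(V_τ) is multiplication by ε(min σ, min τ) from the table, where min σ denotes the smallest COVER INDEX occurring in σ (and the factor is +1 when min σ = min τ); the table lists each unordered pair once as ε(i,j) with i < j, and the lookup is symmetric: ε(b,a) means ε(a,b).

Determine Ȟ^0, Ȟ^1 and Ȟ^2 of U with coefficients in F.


Ȟ^0 ≅ 0; Ȟ^1 ≅ Z ⊕ Z/2; Ȟ^2 ≅ 0

nonempty intersections:
  V12={t5} V13={t1} V14={t6} V15={t7} V23={t2,t4} V45={t3}
C dims 5,6; δ0: rk 5, SNF 1^4·2
Ȟ^0: (5−5)−0=0 ⇒ 0
Ȟ^1: (6−0)−5=1 plus torsion [2] ⇒ Z ⊕ Z/2
Ȟ^2: (0−0)−0=0 ⇒ 0


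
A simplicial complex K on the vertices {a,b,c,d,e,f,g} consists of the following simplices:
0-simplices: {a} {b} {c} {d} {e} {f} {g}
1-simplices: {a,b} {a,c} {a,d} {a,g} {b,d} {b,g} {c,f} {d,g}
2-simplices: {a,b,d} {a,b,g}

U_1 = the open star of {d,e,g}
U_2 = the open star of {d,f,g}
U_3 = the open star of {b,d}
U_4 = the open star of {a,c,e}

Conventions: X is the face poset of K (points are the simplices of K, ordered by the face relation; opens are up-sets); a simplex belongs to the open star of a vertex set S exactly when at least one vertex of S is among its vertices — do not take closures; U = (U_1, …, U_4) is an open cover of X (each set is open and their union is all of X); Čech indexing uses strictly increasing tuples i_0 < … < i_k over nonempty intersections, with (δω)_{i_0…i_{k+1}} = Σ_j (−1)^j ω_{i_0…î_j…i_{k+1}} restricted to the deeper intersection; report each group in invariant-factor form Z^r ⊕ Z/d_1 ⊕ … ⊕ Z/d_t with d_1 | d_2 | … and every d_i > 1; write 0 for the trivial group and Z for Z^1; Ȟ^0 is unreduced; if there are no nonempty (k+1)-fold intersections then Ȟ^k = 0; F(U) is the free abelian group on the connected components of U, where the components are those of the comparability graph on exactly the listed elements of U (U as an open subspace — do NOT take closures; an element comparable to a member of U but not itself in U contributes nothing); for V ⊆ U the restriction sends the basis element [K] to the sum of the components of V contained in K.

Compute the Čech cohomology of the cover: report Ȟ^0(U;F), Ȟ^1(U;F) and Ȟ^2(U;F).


intersection data:
  U1={{d},{e},{g},{a,d},{a,g},{b,d},{b,g},{d,g},{a,b,d},{a,b,g}} U2={{d},{f},{g},{a,d},{a,g},{b,d},{b,g},{c,f},{d,g},{a,b,d},{a,b,g}} U3={{b},{d},{a,b},{a,d},{b,d},{b,g},{d,g},{a,b,d},{a,b,g}} U4={{a},{c},{e},{a,b},{a,c},{a,d},{a,g},{c,f},{a,b,d},{a,b,g}}
  U12={{d},{g},{a,d},{a,g},{b,d},{b,g},{d,g},{a,b,d},{a,b,g}} U13={{d},{a,d},{b,d},{b,g},{d,g},{a,b,d},{a,b,g}} U14={{e},{a,d},{a,g},{a,b,d},{a,b,g}} U23={{d},{a,d},{b,d},{b,g},{d,g},{a,b,d},{a,b,g}} U24={{a,d},{a,g},{c,f},{a,b,d},{a,b,g}} U34={{a,b},{a,d},{a,b,d},{a,b,g}}
  U123={{d},{a,d},{b,d},{b,g},{d,g},{a,b,d},{a,b,g}} U124={{a,d},{a,g},{a,b,d},{a,b,g}} U134={{a,d},{a,b,d},{a,b,g}} U234={{a,d},{a,b,d},{a,b,g}}
  U1234={{a,d},{a,b,d},{a,b,g}}
components per intersection:
  U1: {{d},{g},{a,d},{a,g},{b,d},{b,g},{d,g},{a,b,d},{a,b,g}} {{e}}
  U2: {{d},{g},{a,d},{a,g},{b,d},{b,g},{d,g},{a,b,d},{a,b,g}} {{f},{c,f}}
  U3: {{b},{d},{a,b},{a,d},{b,d},{b,g},{d,g},{a,b,d},{a,b,g}}
  U4: {{a},{c},{a,b},{a,c},{a,d},{a,g},{c,f},{a,b,d},{a,b,g}} {{e}}
  U12: {{d},{g},{a,d},{a,g},{b,d},{b,g},{d,g},{a,b,d},{a,b,g}}
  U13: {{d},{a,d},{b,d},{d,g},{a,b,d}} {{b,g},{a,b,g}}
  U14: {{e}} {{a,d},{a,b,d}} {{a,g},{a,b,g}}
  U23: {{d},{a,d},{b,d},{d,g},{a,b,d}} {{b,g},{a,b,g}}
  U24: {{a,d},{a,b,d}} {{a,g},{a,b,g}} {{c,f}}
  U34: {{a,b},{a,d},{a,b,d},{a,b,g}}
  U123: {{d},{a,d},{b,d},{d,g},{a,b,d}} {{b,g},{a,b,g}}
  U124: {{a,d},{a,b,d}} {{a,g},{a,b,g}}
  U134: {{a,d},{a,b,d}} {{a,b,g}}
  U234: {{a,d},{a,b,d}} {{a,b,g}}
  U1234: {{a,d},{a,b,d}} {{a,b,g}}
C dims 7,12,8,2; δ0: rk 5, SNF 1^5; δ1: rk 6, SNF 1^6; δ2: rk 2, SNF 1^2
Ȟ^0 = (7 − 5) − 0 = 2, so Ȟ^0 ≅ Z^2
Ȟ^1 = (12 − 6) − 5 = 1, so Ȟ^1 ≅ Z
Ȟ^2 = (8 − 2) − 6 = 0, so Ȟ^2 ≅ 0

Ȟ^0 = Z^2, Ȟ^1 = Z and Ȟ^2 = 0


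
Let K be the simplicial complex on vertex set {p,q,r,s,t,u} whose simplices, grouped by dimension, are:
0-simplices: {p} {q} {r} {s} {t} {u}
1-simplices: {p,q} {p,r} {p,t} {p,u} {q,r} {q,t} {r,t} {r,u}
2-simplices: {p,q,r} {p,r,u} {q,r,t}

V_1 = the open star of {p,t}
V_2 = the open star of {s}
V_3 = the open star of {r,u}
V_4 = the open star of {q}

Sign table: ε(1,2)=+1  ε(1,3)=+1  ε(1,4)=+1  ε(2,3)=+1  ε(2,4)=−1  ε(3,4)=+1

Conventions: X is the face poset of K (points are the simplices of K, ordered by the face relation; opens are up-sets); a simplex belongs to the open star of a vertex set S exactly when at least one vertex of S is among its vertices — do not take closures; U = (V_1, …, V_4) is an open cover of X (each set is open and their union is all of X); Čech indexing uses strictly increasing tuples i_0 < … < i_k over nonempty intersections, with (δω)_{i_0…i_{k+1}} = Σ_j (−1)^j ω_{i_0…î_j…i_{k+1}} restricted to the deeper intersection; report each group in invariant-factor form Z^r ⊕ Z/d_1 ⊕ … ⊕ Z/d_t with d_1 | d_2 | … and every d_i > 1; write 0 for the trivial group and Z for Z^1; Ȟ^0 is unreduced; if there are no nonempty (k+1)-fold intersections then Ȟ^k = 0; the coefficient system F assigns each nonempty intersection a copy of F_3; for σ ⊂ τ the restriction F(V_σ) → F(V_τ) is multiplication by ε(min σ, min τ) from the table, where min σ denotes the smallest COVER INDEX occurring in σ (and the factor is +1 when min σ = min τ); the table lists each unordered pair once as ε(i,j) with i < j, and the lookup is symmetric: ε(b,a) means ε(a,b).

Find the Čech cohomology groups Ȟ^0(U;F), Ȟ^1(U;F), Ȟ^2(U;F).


Ȟ^0(U;F) ≅ Z/3 ⊕ Z/3,  Ȟ^1(U;F) ≅ 0,  Ȟ^2(U;F) ≅ 0

intersection data:
  V1={{p},{t},{p,q},{p,r},{p,t},{p,u},{q,t},{r,t},{p,q,r},{p,r,u},{q,r,t}} V2={{s}} V3={{r},{u},{p,r},{p,u},{q,r},{r,t},{r,u},{p,q,r},{p,r,u},{q,r,t}} V4={{q},{p,q},{q,r},{q,t},{p,q,r},{q,r,t}}
  V13={{p,r},{p,u},{r,t},{p,q,r},{p,r,u},{q,r,t}} V14={{p,q},{q,t},{p,q,r},{q,r,t}} V34={{q,r},{p,q,r},{q,r,t}}
  V134={{p,q,r},{q,r,t}}
C dims 4,3,1; δ0: rk_F3 2; δ1: rk_F3 1
Ȟ^0 = (4 − 2) − 0 = 2, so Ȟ^0 ≅ Z/3 ⊕ Z/3
Ȟ^1 = (3 − 1) − 2 = 0, so Ȟ^1 ≅ 0
Ȟ^2 = (1 − 0) − 1 = 0, so Ȟ^2 ≅ 0


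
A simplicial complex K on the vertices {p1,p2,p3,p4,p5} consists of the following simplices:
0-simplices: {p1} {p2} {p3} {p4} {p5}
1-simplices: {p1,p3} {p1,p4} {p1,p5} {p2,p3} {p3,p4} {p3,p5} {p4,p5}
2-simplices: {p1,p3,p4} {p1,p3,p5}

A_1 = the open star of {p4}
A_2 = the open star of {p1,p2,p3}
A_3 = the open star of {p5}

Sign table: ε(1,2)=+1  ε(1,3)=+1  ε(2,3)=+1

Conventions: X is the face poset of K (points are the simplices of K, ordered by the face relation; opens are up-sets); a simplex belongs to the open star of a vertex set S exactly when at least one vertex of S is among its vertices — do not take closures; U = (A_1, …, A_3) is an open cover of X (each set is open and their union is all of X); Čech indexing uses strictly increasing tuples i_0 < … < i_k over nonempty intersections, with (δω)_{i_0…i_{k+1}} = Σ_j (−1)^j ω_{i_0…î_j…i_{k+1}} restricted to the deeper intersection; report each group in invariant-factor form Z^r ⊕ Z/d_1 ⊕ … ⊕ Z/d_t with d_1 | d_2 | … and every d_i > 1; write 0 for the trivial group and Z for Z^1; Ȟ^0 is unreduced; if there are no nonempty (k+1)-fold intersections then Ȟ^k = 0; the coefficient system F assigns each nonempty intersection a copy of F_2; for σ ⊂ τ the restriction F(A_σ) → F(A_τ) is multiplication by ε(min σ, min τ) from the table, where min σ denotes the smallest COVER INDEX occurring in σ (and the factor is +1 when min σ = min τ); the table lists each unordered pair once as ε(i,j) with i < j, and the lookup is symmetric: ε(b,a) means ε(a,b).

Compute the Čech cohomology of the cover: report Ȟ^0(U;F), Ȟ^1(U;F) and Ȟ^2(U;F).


cover nerve:
  A1={{p4},{p1,p4},{p3,p4},{p4,p5},{p1,p3,p4}} A2={{p1},{p2},{p3},{p1,p3},{p1,p4},{p1,p5},{p2,p3},{p3,p4},{p3,p5},{p1,p3,p4},{p1,p3,p5}} A3={{p5},{p1,p5},{p3,p5},{p4,p5},{p1,p3,p5}}
  A12={{p1,p4},{p3,p4},{p1,p3,p4}} A13={{p4,p5}} A23={{p1,p5},{p3,p5},{p1,p3,p5}}
C dims 3,3; δ0: rk_F2 2
Ȟ^0: (3−2)−0=1 ⇒ Z/2
Ȟ^1: (3−0)−2=1 ⇒ Z/2
Ȟ^2: (0−0)−0=0 ⇒ 0

Ȟ^0(U;F) ≅ Z/2,  Ȟ^1(U;F) ≅ Z/2,  Ȟ^2(U;F) ≅ 0


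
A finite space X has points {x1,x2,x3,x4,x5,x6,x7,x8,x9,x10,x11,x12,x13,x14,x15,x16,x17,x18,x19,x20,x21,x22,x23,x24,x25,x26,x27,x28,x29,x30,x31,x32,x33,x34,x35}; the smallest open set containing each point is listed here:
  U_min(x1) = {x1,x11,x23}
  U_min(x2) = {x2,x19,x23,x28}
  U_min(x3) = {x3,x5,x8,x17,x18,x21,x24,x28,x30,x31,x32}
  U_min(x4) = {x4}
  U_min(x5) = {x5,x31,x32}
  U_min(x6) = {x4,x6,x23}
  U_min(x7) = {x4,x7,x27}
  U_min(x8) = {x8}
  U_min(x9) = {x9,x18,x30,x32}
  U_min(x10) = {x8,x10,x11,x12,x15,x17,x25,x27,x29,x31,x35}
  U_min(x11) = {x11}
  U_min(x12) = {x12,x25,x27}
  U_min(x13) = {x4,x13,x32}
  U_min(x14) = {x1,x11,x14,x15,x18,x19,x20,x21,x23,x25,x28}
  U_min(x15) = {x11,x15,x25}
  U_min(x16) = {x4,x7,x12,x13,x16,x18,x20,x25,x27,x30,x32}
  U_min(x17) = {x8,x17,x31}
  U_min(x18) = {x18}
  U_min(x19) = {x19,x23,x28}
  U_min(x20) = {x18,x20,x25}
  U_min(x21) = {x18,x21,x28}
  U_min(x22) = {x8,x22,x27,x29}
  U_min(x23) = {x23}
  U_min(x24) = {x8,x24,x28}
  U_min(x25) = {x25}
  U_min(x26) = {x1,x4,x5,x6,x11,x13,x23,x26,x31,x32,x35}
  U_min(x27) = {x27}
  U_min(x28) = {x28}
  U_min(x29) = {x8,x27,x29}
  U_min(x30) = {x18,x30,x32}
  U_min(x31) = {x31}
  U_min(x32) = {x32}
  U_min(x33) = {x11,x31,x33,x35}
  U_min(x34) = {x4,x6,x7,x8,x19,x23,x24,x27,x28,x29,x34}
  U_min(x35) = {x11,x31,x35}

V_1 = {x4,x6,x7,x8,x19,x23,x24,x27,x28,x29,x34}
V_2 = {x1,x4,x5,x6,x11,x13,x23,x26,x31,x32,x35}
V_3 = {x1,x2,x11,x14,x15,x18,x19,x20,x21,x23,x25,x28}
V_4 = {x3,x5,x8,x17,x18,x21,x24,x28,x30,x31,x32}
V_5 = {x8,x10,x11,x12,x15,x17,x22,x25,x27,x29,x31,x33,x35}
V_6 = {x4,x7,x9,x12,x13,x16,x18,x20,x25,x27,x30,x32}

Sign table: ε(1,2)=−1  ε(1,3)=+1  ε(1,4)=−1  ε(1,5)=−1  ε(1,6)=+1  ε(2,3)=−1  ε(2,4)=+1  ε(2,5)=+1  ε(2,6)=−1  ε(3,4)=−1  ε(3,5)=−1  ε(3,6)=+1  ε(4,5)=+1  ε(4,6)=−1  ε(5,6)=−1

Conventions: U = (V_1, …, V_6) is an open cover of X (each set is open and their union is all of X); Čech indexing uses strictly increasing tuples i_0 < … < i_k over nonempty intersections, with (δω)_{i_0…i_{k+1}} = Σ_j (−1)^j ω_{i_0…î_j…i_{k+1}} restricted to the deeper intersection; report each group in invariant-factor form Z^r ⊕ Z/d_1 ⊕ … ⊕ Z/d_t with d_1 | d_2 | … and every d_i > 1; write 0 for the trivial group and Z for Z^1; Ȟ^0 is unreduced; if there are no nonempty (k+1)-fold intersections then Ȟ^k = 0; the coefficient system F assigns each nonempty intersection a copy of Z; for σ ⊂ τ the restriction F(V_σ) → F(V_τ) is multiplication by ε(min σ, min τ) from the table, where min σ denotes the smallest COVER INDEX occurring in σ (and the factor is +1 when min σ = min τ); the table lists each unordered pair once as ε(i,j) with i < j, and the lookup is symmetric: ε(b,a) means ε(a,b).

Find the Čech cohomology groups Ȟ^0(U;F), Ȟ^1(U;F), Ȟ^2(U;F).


cover nerve:
  V12={x4,x6,x23} V13={x19,x23,x28} V14={x8,x24,x28} V15={x8,x27,x29} V16={x4,x7,x27} V23={x1,x11,x23} V24={x5,x31,x32} V25={x11,x31,x35} V26={x4,x13,x32} V34={x18,x21,x28} V35={x11,x15,x25} V36={x18,x20,x25} V45={x8,x17,x31} V46={x18,x30,x32} V56={x12,x25,x27}
  V123={x23} V126={x4} V134={x28} V145={x8} V156={x27} V235={x11} V245={x31} V246={x32} V346={x18} V356={x25}
C dims 6,15,10; δ0: rk 5, SNF 1^5; δ1: rk 10, SNF 1^9·2
Ȟ^0: (6−5)−0=1 ⇒ Z
Ȟ^1: (15−10)−5=0 ⇒ 0
Ȟ^2: (10−0)−10=0 plus torsion [2] ⇒ Z/2

Ȟ^0 = Z,  Ȟ^1 = 0,  Ȟ^2 = Z/2


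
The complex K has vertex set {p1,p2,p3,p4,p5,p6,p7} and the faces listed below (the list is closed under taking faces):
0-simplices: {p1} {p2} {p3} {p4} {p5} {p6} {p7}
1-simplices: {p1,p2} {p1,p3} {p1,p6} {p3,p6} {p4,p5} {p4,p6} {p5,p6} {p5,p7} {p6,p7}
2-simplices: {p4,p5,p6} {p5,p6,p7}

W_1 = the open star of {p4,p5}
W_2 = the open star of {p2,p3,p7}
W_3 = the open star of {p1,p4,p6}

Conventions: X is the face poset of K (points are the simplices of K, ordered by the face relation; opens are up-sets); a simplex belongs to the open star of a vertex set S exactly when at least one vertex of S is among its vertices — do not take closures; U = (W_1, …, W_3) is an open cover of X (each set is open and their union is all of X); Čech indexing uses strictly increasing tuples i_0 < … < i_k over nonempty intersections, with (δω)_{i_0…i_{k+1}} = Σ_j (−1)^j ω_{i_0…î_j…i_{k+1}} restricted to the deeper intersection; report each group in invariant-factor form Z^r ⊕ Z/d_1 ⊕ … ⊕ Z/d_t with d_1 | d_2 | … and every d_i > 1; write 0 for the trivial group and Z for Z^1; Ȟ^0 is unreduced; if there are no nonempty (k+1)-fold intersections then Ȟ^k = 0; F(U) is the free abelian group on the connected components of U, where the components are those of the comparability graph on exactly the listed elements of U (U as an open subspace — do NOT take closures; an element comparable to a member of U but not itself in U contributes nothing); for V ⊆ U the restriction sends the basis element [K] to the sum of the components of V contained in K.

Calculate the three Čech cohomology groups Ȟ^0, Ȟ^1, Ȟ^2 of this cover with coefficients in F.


nerve of the cover:
  W1={{p4},{p5},{p4,p5},{p4,p6},{p5,p6},{p5,p7},{p4,p5,p6},{p5,p6,p7}} W2={{p2},{p3},{p7},{p1,p2},{p1,p3},{p3,p6},{p5,p7},{p6,p7},{p5,p6,p7}} W3={{p1},{p4},{p6},{p1,p2},{p1,p3},{p1,p6},{p3,p6},{p4,p5},{p4,p6},{p5,p6},{p6,p7},{p4,p5,p6},{p5,p6,p7}}
  W12={{p5,p7},{p5,p6,p7}} W13={{p4},{p4,p5},{p4,p6},{p5,p6},{p4,p5,p6},{p5,p6,p7}} W23={{p1,p2},{p1,p3},{p3,p6},{p6,p7},{p5,p6,p7}}
  W123={{p5,p6,p7}}
components per intersection:
  W1: {{p4},{p5},{p4,p5},{p4,p6},{p5,p6},{p5,p7},{p4,p5,p6},{p5,p6,p7}}
  W2: {{p2},{p1,p2}} {{p3},{p1,p3},{p3,p6}} {{p7},{p5,p7},{p6,p7},{p5,p6,p7}}
  W3: {{p1},{p4},{p6},{p1,p2},{p1,p3},{p1,p6},{p3,p6},{p4,p5},{p4,p6},{p5,p6},{p6,p7},{p4,p5,p6},{p5,p6,p7}}
  W12: {{p5,p7},{p5,p6,p7}}
  W13: {{p4},{p4,p5},{p4,p6},{p5,p6},{p4,p5,p6},{p5,p6,p7}}
  W23: {{p1,p2}} {{p1,p3}} {{p3,p6}} {{p6,p7},{p5,p6,p7}}
  W123: {{p5,p6,p7}}
C dims 5,6,1; δ0: rk 4, SNF 1^4; δ1: rk 1, SNF 1^1
Ȟ^0 = (5 − 4) − 0 = 1, so Ȟ^0 ≅ Z
Ȟ^1 = (6 − 1) − 4 = 1, so Ȟ^1 ≅ Z
Ȟ^2 = (1 − 0) − 1 = 0, so Ȟ^2 ≅ 0

Ȟ^0 ≅ Z,  Ȟ^1 ≅ Z,  Ȟ^2 ≅ 0


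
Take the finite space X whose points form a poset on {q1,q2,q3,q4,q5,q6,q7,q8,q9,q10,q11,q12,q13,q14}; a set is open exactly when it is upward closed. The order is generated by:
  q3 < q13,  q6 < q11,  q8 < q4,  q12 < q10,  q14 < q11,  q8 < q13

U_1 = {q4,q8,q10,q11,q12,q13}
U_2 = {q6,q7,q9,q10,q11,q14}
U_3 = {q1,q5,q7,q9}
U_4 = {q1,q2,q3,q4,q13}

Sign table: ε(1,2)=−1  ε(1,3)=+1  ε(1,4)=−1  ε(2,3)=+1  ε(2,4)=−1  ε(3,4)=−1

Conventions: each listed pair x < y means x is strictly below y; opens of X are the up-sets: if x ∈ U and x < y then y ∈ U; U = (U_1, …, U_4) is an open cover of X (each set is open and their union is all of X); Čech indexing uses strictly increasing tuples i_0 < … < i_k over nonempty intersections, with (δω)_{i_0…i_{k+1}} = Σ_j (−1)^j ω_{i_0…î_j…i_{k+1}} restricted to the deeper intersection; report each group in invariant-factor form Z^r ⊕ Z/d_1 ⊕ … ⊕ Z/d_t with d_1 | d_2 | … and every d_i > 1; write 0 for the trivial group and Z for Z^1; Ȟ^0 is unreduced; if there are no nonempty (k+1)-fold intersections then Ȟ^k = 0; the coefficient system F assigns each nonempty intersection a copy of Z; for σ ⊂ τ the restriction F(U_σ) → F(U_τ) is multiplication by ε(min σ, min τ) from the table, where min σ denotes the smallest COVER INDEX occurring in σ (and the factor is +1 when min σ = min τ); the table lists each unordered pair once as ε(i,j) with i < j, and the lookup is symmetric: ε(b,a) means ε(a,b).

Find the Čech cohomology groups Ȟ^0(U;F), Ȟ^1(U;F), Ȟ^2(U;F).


Ȟ^0 = 0; Ȟ^1 = Z/2; Ȟ^2 = 0

intersection data:
  U12={q10,q11} U14={q4,q13} U23={q7,q9} U34={q1}
C dims 4,4; δ0: rk 4, SNF 1^3·2
Ȟ^0 = (4 − 4) − 0 = 0, so Ȟ^0 ≅ 0
Ȟ^1 = (4 − 0) − 4 = 0 plus torsion [2], so Ȟ^1 ≅ Z/2
Ȟ^2 = (0 − 0) − 0 = 0, so Ȟ^2 ≅ 0


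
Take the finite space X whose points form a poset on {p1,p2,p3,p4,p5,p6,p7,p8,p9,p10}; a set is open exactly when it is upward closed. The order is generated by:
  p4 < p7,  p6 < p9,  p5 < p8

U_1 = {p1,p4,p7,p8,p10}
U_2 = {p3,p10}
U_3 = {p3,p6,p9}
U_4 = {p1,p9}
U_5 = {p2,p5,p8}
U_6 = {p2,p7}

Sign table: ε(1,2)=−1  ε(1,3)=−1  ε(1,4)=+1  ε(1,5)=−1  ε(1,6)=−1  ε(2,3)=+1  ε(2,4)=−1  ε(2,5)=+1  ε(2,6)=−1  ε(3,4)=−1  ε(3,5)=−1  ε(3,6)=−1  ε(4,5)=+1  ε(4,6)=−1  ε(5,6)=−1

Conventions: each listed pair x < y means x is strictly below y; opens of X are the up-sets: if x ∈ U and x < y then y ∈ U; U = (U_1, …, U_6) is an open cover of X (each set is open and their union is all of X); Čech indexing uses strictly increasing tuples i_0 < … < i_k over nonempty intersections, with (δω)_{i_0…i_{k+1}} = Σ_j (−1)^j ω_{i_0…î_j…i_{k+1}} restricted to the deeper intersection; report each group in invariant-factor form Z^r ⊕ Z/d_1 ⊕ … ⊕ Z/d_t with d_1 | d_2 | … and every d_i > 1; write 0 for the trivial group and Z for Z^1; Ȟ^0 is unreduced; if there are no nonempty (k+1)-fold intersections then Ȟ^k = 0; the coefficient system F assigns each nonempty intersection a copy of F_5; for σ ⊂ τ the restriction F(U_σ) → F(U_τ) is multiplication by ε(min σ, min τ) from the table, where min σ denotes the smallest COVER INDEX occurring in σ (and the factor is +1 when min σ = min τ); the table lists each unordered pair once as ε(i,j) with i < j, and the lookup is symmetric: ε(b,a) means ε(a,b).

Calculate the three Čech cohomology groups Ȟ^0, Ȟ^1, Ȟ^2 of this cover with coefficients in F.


Ȟ^0 ≅ 0, Ȟ^1 ≅ Z/5, Ȟ^2 ≅ 0

nonempty intersections:
  U12={p10} U14={p1} U15={p8} U16={p7} U23={p3} U34={p9} U56={p2}
C dims 6,7; δ0: rk_F5 6
Ȟ^0: (6−6)−0=0 ⇒ 0
Ȟ^1: (7−0)−6=1 ⇒ Z/5
Ȟ^2: (0−0)−0=0 ⇒ 0


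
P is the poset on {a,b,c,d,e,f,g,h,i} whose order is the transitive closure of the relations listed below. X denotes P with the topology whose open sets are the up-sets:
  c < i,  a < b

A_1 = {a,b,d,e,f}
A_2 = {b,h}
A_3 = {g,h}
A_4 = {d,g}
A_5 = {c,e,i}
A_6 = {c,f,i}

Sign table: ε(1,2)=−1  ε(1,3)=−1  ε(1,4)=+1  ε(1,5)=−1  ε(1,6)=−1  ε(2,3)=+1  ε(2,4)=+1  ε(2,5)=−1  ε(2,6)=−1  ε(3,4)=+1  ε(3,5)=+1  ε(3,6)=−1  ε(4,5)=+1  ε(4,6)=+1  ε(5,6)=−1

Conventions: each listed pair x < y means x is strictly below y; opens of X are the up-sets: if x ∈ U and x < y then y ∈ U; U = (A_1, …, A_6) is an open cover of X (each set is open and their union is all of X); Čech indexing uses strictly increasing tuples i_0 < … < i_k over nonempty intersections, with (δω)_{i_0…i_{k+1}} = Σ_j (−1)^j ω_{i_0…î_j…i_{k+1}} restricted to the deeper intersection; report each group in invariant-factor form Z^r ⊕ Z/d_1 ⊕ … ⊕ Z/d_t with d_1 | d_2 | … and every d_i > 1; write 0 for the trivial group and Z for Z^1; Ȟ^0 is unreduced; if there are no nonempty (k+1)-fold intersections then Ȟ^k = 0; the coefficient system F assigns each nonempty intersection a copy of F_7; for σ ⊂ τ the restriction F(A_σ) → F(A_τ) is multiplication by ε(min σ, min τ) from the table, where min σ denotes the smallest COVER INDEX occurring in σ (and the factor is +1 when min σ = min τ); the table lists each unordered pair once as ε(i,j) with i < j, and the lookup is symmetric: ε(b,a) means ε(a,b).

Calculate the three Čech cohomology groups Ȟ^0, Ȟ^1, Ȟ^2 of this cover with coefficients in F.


Ȟ^0 = 0, Ȟ^1 = Z/7 and Ȟ^2 = 0

nerve simplices:
  A12={b} A14={d} A15={e} A16={f} A23={h} A34={g} A56={c,i}
C dims 6,7; δ0: rk_F7 6
degree 0: 6−6−0 = 0 → Ȟ^0 ≅ 0
degree 1: 7−0−6 = 1 → Ȟ^1 ≅ Z/7
degree 2: 0−0−0 = 0 → Ȟ^2 ≅ 0


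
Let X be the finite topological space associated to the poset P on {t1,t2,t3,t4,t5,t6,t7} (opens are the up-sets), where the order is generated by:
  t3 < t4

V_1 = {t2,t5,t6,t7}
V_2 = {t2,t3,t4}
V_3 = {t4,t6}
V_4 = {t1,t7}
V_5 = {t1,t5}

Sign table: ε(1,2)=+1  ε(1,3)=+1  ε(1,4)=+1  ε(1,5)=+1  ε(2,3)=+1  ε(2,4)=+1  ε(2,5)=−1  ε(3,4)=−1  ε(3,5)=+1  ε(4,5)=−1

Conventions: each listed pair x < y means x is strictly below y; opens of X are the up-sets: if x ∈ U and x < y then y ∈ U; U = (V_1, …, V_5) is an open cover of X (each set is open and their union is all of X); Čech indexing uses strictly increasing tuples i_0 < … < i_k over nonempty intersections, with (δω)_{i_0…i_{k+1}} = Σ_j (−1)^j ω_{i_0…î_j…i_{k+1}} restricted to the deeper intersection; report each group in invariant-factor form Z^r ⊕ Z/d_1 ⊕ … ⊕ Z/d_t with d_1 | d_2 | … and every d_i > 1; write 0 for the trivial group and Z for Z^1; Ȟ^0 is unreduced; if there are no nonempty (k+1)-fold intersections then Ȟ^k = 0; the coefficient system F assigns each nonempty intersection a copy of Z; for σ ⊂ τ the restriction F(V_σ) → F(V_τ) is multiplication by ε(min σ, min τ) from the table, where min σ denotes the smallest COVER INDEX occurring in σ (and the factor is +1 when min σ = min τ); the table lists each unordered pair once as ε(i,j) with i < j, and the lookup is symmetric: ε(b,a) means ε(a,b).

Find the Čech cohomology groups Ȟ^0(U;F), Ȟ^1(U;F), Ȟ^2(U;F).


nonempty overlaps:
  V12={t2} V13={t6} V14={t7} V15={t5} V23={t4} V45={t1}
C dims 5,6; δ0: rk 5, SNF 1^4·2
degree 0: 5−5−0 = 0 → Ȟ^0 ≅ 0
degree 1: 6−0−5 = 1 plus torsion [2] → Ȟ^1 ≅ Z ⊕ Z/2
degree 2: 0−0−0 = 0 → Ȟ^2 ≅ 0

Ȟ^0(U;F) ≅ 0, Ȟ^1(U;F) ≅ Z ⊕ Z/2 and Ȟ^2(U;F) ≅ 0


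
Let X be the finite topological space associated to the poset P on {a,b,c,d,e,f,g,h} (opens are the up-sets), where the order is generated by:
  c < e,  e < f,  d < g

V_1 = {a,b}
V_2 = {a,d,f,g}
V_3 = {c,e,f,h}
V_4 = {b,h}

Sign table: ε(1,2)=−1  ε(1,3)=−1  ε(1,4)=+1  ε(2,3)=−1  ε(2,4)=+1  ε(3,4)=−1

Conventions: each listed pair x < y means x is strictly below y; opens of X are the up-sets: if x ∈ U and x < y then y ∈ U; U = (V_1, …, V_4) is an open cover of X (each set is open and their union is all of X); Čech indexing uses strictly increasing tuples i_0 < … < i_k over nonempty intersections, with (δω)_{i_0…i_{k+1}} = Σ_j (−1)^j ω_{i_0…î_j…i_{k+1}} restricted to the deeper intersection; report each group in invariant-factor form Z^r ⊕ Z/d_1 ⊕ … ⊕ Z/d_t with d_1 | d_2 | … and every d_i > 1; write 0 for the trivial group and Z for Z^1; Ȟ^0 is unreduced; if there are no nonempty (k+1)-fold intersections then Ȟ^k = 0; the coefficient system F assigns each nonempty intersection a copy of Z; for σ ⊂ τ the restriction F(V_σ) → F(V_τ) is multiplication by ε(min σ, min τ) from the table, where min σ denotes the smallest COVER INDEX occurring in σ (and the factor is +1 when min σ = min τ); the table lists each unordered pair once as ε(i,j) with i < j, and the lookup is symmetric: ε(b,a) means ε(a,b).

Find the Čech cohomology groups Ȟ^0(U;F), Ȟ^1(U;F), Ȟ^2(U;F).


Ȟ^0(U;F) ≅ 0, Ȟ^1(U;F) ≅ Z/2, Ȟ^2(U;F) ≅ 0

nonempty intersections:
  V12={a} V14={b} V23={f} V34={h}
C dims 4,4; δ0: rk 4, SNF 1^3·2
Ȟ^0: (4−4)−0=0 ⇒ 0
Ȟ^1: (4−0)−4=0 plus torsion [2] ⇒ Z/2
Ȟ^2: (0−0)−0=0 ⇒ 0


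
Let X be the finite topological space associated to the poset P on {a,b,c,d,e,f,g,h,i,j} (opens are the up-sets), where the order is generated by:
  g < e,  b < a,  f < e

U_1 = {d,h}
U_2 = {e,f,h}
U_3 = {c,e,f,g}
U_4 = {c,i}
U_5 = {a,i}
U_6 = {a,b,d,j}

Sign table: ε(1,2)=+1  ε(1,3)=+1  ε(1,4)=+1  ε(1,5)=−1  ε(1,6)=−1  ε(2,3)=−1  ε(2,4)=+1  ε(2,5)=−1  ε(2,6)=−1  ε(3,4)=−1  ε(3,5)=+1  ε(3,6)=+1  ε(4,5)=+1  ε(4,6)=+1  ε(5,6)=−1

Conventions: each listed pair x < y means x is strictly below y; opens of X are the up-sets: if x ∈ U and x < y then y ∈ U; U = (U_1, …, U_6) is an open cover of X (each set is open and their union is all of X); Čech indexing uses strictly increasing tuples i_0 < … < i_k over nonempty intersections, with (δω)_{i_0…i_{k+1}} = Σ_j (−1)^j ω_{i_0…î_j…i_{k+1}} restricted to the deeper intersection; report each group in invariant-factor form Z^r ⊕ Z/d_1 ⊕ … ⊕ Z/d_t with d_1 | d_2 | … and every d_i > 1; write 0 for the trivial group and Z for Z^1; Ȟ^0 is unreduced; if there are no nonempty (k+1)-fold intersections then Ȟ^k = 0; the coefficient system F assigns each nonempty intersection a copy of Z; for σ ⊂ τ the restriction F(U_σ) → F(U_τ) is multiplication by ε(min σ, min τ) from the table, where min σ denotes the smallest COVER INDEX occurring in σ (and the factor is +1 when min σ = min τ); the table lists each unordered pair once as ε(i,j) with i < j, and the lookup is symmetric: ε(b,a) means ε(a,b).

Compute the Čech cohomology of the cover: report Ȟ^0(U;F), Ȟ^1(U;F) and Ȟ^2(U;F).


Ȟ^0 ≅ Z, Ȟ^1 ≅ Z and Ȟ^2 ≅ 0

nerve of the cover:
  U12={h} U16={d} U23={e,f} U34={c} U45={i} U56={a}
C dims 6,6; δ0: rk 5, SNF 1^5
Ȟ^0 = (6 − 5) − 0 = 1, so Ȟ^0 ≅ Z
Ȟ^1 = (6 − 0) − 5 = 1, so Ȟ^1 ≅ Z
Ȟ^2 = (0 − 0) − 0 = 0, so Ȟ^2 ≅ 0


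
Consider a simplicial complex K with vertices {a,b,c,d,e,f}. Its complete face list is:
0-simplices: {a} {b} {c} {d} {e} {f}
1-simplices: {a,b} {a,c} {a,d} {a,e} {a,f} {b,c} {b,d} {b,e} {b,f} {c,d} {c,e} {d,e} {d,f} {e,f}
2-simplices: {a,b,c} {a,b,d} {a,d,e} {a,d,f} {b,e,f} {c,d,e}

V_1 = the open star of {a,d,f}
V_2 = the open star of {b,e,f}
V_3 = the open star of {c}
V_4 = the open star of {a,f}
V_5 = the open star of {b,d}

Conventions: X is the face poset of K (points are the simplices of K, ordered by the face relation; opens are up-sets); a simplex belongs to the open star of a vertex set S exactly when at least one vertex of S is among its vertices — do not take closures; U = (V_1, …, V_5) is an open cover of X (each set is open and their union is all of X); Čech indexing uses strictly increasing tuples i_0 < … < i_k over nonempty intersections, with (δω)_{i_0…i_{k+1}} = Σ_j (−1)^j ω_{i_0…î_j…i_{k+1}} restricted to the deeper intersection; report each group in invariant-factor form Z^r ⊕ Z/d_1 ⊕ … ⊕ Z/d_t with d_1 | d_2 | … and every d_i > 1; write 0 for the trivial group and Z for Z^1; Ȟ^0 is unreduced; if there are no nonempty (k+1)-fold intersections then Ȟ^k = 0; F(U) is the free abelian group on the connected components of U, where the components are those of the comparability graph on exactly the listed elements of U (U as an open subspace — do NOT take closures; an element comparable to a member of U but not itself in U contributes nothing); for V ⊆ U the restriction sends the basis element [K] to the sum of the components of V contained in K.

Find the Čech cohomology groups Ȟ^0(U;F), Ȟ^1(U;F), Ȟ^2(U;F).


nonempty intersections:
  V1={{a},{d},{f},{a,b},{a,c},{a,d},{a,e},{a,f},{b,d},{b,f},{c,d},{d,e},{d,f},{e,f},{a,b,c},{a,b,d},{a,d,e},{a,d,f},{b,e,f},{c,d,e}} V2={{b},{e},{f},{a,b},{a,e},{a,f},{b,c},{b,d},{b,e},{b,f},{c,e},{d,e},{d,f},{e,f},{a,b,c},{a,b,d},{a,d,e},{a,d,f},{b,e,f},{c,d,e}} V3={{c},{a,c},{b,c},{c,d},{c,e},{a,b,c},{c,d,e}} V4={{a},{f},{a,b},{a,c},{a,d},{a,e},{a,f},{b,f},{d,f},{e,f},{a,b,c},{a,b,d},{a,d,e},{a,d,f},{b,e,f}} V5={{b},{d},{a,b},{a,d},{b,c},{b,d},{b,e},{b,f},{c,d},{d,e},{d,f},{a,b,c},{a,b,d},{a,d,e},{a,d,f},{b,e,f},{c,d,e}}
  V12={{f},{a,b},{a,e},{a,f},{b,d},{b,f},{d,e},{d,f},{e,f},{a,b,c},{a,b,d},{a,d,e},{a,d,f},{b,e,f},{c,d,e}} V13={{a,c},{c,d},{a,b,c},{c,d,e}} V14={{a},{f},{a,b},{a,c},{a,d},{a,e},{a,f},{b,f},{d,f},{e,f},{a,b,c},{a,b,d},{a,d,e},{a,d,f},{b,e,f}} V15={{d},{a,b},{a,d},{b,d},{b,f},{c,d},{d,e},{d,f},{a,b,c},{a,b,d},{a,d,e},{a,d,f},{b,e,f},{c,d,e}} V23={{b,c},{c,e},{a,b,c},{c,d,e}} V24={{f},{a,b},{a,e},{a,f},{b,f},{d,f},{e,f},{a,b,c},{a,b,d},{a,d,e},{a,d,f},{b,e,f}} V25={{b},{a,b},{b,c},{b,d},{b,e},{b,f},{d,e},{d,f},{a,b,c},{a,b,d},{a,d,e},{a,d,f},{b,e,f},{c,d,e}} V34={{a,c},{a,b,c}} V35={{b,c},{c,d},{a,b,c},{c,d,e}} V45={{a,b},{a,d},{b,f},{d,f},{a,b,c},{a,b,d},{a,d,e},{a,d,f},{b,e,f}}
  V123={{a,b,c},{c,d,e}} V124={{f},{a,b},{a,e},{a,f},{b,f},{d,f},{e,f},{a,b,c},{a,b,d},{a,d,e},{a,d,f},{b,e,f}} V125={{a,b},{b,d},{b,f},{d,e},{d,f},{a,b,c},{a,b,d},{a,d,e},{a,d,f},{b,e,f},{c,d,e}} V134={{a,c},{a,b,c}} V135={{c,d},{a,b,c},{c,d,e}} V145={{a,b},{a,d},{b,f},{d,f},{a,b,c},{a,b,d},{a,d,e},{a,d,f},{b,e,f}} V234={{a,b,c}} V235={{b,c},{a,b,c},{c,d,e}} V245={{a,b},{b,f},{d,f},{a,b,c},{a,b,d},{a,d,e},{a,d,f},{b,e,f}} V345={{a,b,c}}
  V1234={{a,b,c}} V1235={{a,b,c},{c,d,e}} V1245={{a,b},{b,f},{d,f},{a,b,c},{a,b,d},{a,d,e},{a,d,f},{b,e,f}} V1345={{a,b,c}} V2345={{a,b,c}}
  V12345={{a,b,c}}
components per intersection:
  V1: {{a},{d},{f},{a,b},{a,c},{a,d},{a,e},{a,f},{b,d},{b,f},{c,d},{d,e},{d,f},{e,f},{a,b,c},{a,b,d},{a,d,e},{a,d,f},{b,e,f},{c,d,e}}
  V2: {{b},{e},{f},{a,b},{a,e},{a,f},{b,c},{b,d},{b,e},{b,f},{c,e},{d,e},{d,f},{e,f},{a,b,c},{a,b,d},{a,d,e},{a,d,f},{b,e,f},{c,d,e}}
  V3: {{c},{a,c},{b,c},{c,d},{c,e},{a,b,c},{c,d,e}}
  V4: {{a},{f},{a,b},{a,c},{a,d},{a,e},{a,f},{b,f},{d,f},{e,f},{a,b,c},{a,b,d},{a,d,e},{a,d,f},{b,e,f}}
  V5: {{b},{d},{a,b},{a,d},{b,c},{b,d},{b,e},{b,f},{c,d},{d,e},{d,f},{a,b,c},{a,b,d},{a,d,e},{a,d,f},{b,e,f},{c,d,e}}
  V12: {{f},{a,f},{b,f},{d,f},{e,f},{a,d,f},{b,e,f}} {{a,b},{b,d},{a,b,c},{a,b,d}} {{a,e},{d,e},{a,d,e},{c,d,e}}
  V13: {{a,c},{a,b,c}} {{c,d},{c,d,e}}
  V14: {{a},{f},{a,b},{a,c},{a,d},{a,e},{a,f},{b,f},{d,f},{e,f},{a,b,c},{a,b,d},{a,d,e},{a,d,f},{b,e,f}}
  V15: {{d},{a,b},{a,d},{b,d},{c,d},{d,e},{d,f},{a,b,c},{a,b,d},{a,d,e},{a,d,f},{c,d,e}} {{b,f},{b,e,f}}
  V23: {{b,c},{a,b,c}} {{c,e},{c,d,e}}
  V24: {{f},{a,f},{b,f},{d,f},{e,f},{a,d,f},{b,e,f}} {{a,b},{a,b,c},{a,b,d}} {{a,e},{a,d,e}}
  V25: {{b},{a,b},{b,c},{b,d},{b,e},{b,f},{a,b,c},{a,b,d},{b,e,f}} {{d,e},{a,d,e},{c,d,e}} {{d,f},{a,d,f}}
  V34: {{a,c},{a,b,c}}
  V35: {{b,c},{a,b,c}} {{c,d},{c,d,e}}
  V45: {{a,b},{a,d},{d,f},{a,b,c},{a,b,d},{a,d,e},{a,d,f}} {{b,f},{b,e,f}}
  V123: {{a,b,c}} {{c,d,e}}
  V124: {{f},{a,f},{b,f},{d,f},{e,f},{a,d,f},{b,e,f}} {{a,b},{a,b,c},{a,b,d}} {{a,e},{a,d,e}}
  V125: {{a,b},{b,d},{a,b,c},{a,b,d}} {{b,f},{b,e,f}} {{d,e},{a,d,e},{c,d,e}} {{d,f},{a,d,f}}
  V134: {{a,c},{a,b,c}}
  V135: {{c,d},{c,d,e}} {{a,b,c}}
  V145: {{a,b},{a,d},{d,f},{a,b,c},{a,b,d},{a,d,e},{a,d,f}} {{b,f},{b,e,f}}
  V234: {{a,b,c}}
  V235: {{b,c},{a,b,c}} {{c,d,e}}
  V245: {{a,b},{a,b,c},{a,b,d}} {{b,f},{b,e,f}} {{d,f},{a,d,f}} {{a,d,e}}
  V345: {{a,b,c}}
  V1234: {{a,b,c}}
  V1235: {{a,b,c}} {{c,d,e}}
  V1245: {{a,b},{a,b,c},{a,b,d}} {{b,f},{b,e,f}} {{d,f},{a,d,f}} {{a,d,e}}
  V1345: {{a,b,c}}
  V2345: {{a,b,c}}
  V12345: {{a,b,c}}
C dims 5,21,22,9; δ0: rk 4, SNF 1^4; δ1: rk 14, SNF 1^14; δ2: rk 8, SNF 1^8
Ȟ^0: (5−4)−0=1 ⇒ Z
Ȟ^1: (21−14)−4=3 ⇒ Z^3
Ȟ^2: (22−8)−14=0 ⇒ 0

Ȟ^0(U;F) ≅ Z, Ȟ^1(U;F) ≅ Z^3 and Ȟ^2(U;F) ≅ 0
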